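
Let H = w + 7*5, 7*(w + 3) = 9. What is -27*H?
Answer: -6291/7 ≈ -898.71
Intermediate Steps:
w = -12/7 (w = -3 + (1/7)*9 = -3 + 9/7 = -12/7 ≈ -1.7143)
H = 233/7 (H = -12/7 + 7*5 = -12/7 + 35 = 233/7 ≈ 33.286)
-27*H = -27*233/7 = -6291/7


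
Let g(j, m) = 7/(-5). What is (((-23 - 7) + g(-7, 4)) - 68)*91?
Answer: -45227/5 ≈ -9045.4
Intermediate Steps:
g(j, m) = -7/5 (g(j, m) = 7*(-1/5) = -7/5)
(((-23 - 7) + g(-7, 4)) - 68)*91 = (((-23 - 7) - 7/5) - 68)*91 = ((-30 - 7/5) - 68)*91 = (-157/5 - 68)*91 = -497/5*91 = -45227/5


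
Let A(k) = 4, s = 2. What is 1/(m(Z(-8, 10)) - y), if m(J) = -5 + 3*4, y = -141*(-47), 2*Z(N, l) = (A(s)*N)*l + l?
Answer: -1/6620 ≈ -0.00015106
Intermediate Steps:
Z(N, l) = l/2 + 2*N*l (Z(N, l) = ((4*N)*l + l)/2 = (4*N*l + l)/2 = (l + 4*N*l)/2 = l/2 + 2*N*l)
y = 6627
m(J) = 7 (m(J) = -5 + 12 = 7)
1/(m(Z(-8, 10)) - y) = 1/(7 - 1*6627) = 1/(7 - 6627) = 1/(-6620) = -1/6620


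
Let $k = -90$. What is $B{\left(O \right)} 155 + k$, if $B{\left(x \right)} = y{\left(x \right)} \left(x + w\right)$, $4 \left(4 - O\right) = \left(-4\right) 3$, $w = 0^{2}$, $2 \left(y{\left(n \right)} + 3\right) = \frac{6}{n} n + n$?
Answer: $\frac{7415}{2} \approx 3707.5$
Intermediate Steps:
$y{\left(n \right)} = \frac{n}{2}$ ($y{\left(n \right)} = -3 + \frac{\frac{6}{n} n + n}{2} = -3 + \frac{6 + n}{2} = -3 + \left(3 + \frac{n}{2}\right) = \frac{n}{2}$)
$w = 0$
$O = 7$ ($O = 4 - \frac{\left(-4\right) 3}{4} = 4 - -3 = 4 + 3 = 7$)
$B{\left(x \right)} = \frac{x^{2}}{2}$ ($B{\left(x \right)} = \frac{x}{2} \left(x + 0\right) = \frac{x}{2} x = \frac{x^{2}}{2}$)
$B{\left(O \right)} 155 + k = \frac{7^{2}}{2} \cdot 155 - 90 = \frac{1}{2} \cdot 49 \cdot 155 - 90 = \frac{49}{2} \cdot 155 - 90 = \frac{7595}{2} - 90 = \frac{7415}{2}$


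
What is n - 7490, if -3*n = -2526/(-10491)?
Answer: -78578432/10491 ≈ -7490.1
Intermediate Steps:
n = -842/10491 (n = -(-842)/(-10491) = -(-842)*(-1)/10491 = -1/3*842/3497 = -842/10491 ≈ -0.080259)
n - 7490 = -842/10491 - 7490 = -78578432/10491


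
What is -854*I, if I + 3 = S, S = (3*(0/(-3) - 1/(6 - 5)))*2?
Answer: 7686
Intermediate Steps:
S = -6 (S = (3*(0*(-⅓) - 1/1))*2 = (3*(0 - 1*1))*2 = (3*(0 - 1))*2 = (3*(-1))*2 = -3*2 = -6)
I = -9 (I = -3 - 6 = -9)
-854*I = -854*(-9) = 7686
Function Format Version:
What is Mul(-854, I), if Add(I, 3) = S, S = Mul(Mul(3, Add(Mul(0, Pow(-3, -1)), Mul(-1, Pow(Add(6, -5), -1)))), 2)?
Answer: 7686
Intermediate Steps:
S = -6 (S = Mul(Mul(3, Add(Mul(0, Rational(-1, 3)), Mul(-1, Pow(1, -1)))), 2) = Mul(Mul(3, Add(0, Mul(-1, 1))), 2) = Mul(Mul(3, Add(0, -1)), 2) = Mul(Mul(3, -1), 2) = Mul(-3, 2) = -6)
I = -9 (I = Add(-3, -6) = -9)
Mul(-854, I) = Mul(-854, -9) = 7686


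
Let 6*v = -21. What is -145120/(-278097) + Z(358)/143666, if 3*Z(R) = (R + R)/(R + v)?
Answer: 7390969489124/14163368136909 ≈ 0.52184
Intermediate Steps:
v = -7/2 (v = (⅙)*(-21) = -7/2 ≈ -3.5000)
Z(R) = 2*R/(3*(-7/2 + R)) (Z(R) = ((R + R)/(R - 7/2))/3 = ((2*R)/(-7/2 + R))/3 = (2*R/(-7/2 + R))/3 = 2*R/(3*(-7/2 + R)))
-145120/(-278097) + Z(358)/143666 = -145120/(-278097) + ((4/3)*358/(-7 + 2*358))/143666 = -145120*(-1/278097) + ((4/3)*358/(-7 + 716))*(1/143666) = 145120/278097 + ((4/3)*358/709)*(1/143666) = 145120/278097 + ((4/3)*358*(1/709))*(1/143666) = 145120/278097 + (1432/2127)*(1/143666) = 145120/278097 + 716/152788791 = 7390969489124/14163368136909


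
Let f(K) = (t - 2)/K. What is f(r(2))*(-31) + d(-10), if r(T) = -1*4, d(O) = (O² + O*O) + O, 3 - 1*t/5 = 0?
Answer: 1163/4 ≈ 290.75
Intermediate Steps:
t = 15 (t = 15 - 5*0 = 15 + 0 = 15)
d(O) = O + 2*O² (d(O) = (O² + O²) + O = 2*O² + O = O + 2*O²)
r(T) = -4
f(K) = 13/K (f(K) = (15 - 2)/K = 13/K)
f(r(2))*(-31) + d(-10) = (13/(-4))*(-31) - 10*(1 + 2*(-10)) = (13*(-¼))*(-31) - 10*(1 - 20) = -13/4*(-31) - 10*(-19) = 403/4 + 190 = 1163/4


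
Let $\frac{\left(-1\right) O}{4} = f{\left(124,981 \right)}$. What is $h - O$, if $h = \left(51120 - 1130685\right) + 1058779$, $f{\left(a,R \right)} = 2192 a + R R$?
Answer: $4915890$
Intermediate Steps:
$f{\left(a,R \right)} = R^{2} + 2192 a$ ($f{\left(a,R \right)} = 2192 a + R^{2} = R^{2} + 2192 a$)
$O = -4936676$ ($O = - 4 \left(981^{2} + 2192 \cdot 124\right) = - 4 \left(962361 + 271808\right) = \left(-4\right) 1234169 = -4936676$)
$h = -20786$ ($h = -1079565 + 1058779 = -20786$)
$h - O = -20786 - -4936676 = -20786 + 4936676 = 4915890$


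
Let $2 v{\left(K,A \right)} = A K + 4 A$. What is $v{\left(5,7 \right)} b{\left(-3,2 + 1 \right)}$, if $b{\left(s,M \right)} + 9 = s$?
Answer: $-378$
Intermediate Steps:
$b{\left(s,M \right)} = -9 + s$
$v{\left(K,A \right)} = 2 A + \frac{A K}{2}$ ($v{\left(K,A \right)} = \frac{A K + 4 A}{2} = \frac{4 A + A K}{2} = 2 A + \frac{A K}{2}$)
$v{\left(5,7 \right)} b{\left(-3,2 + 1 \right)} = \frac{1}{2} \cdot 7 \left(4 + 5\right) \left(-9 - 3\right) = \frac{1}{2} \cdot 7 \cdot 9 \left(-12\right) = \frac{63}{2} \left(-12\right) = -378$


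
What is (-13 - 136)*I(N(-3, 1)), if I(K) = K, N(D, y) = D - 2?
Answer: 745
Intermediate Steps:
N(D, y) = -2 + D
(-13 - 136)*I(N(-3, 1)) = (-13 - 136)*(-2 - 3) = -149*(-5) = 745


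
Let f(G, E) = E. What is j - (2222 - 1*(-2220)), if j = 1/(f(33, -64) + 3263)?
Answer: -14209957/3199 ≈ -4442.0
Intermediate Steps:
j = 1/3199 (j = 1/(-64 + 3263) = 1/3199 ≈ 0.00031260)
j - (2222 - 1*(-2220)) = 1/3199 - (2222 - 1*(-2220)) = 1/3199 - (2222 + 2220) = 1/3199 - 1*4442 = 1/3199 - 4442 = -14209957/3199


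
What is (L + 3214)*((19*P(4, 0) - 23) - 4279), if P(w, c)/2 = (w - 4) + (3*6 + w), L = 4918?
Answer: -28185512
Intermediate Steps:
P(w, c) = 28 + 4*w (P(w, c) = 2*((w - 4) + (3*6 + w)) = 2*((-4 + w) + (18 + w)) = 2*(14 + 2*w) = 28 + 4*w)
(L + 3214)*((19*P(4, 0) - 23) - 4279) = (4918 + 3214)*((19*(28 + 4*4) - 23) - 4279) = 8132*((19*(28 + 16) - 23) - 4279) = 8132*((19*44 - 23) - 4279) = 8132*((836 - 23) - 4279) = 8132*(813 - 4279) = 8132*(-3466) = -28185512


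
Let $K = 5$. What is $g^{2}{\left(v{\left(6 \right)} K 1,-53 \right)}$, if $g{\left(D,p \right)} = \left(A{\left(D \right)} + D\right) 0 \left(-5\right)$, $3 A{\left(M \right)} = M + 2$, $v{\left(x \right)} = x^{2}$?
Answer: $0$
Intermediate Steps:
$A{\left(M \right)} = \frac{2}{3} + \frac{M}{3}$ ($A{\left(M \right)} = \frac{M + 2}{3} = \frac{2 + M}{3} = \frac{2}{3} + \frac{M}{3}$)
$g{\left(D,p \right)} = 0$ ($g{\left(D,p \right)} = \left(\left(\frac{2}{3} + \frac{D}{3}\right) + D\right) 0 \left(-5\right) = \left(\frac{2}{3} + \frac{4 D}{3}\right) 0 \left(-5\right) = 0 \left(-5\right) = 0$)
$g^{2}{\left(v{\left(6 \right)} K 1,-53 \right)} = 0^{2} = 0$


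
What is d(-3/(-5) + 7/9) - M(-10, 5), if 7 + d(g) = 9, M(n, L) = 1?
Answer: 1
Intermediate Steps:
d(g) = 2 (d(g) = -7 + 9 = 2)
d(-3/(-5) + 7/9) - M(-10, 5) = 2 - 1*1 = 2 - 1 = 1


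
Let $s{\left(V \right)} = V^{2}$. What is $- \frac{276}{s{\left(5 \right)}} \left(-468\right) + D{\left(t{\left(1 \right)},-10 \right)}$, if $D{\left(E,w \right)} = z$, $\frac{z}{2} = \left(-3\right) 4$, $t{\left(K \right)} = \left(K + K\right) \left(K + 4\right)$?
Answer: $\frac{128568}{25} \approx 5142.7$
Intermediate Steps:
$t{\left(K \right)} = 2 K \left(4 + K\right)$
$z = -24$ ($z = 2 \left(\left(-3\right) 4\right) = 2 \left(-12\right) = -24$)
$D{\left(E,w \right)} = -24$
$- \frac{276}{s{\left(5 \right)}} \left(-468\right) + D{\left(t{\left(1 \right)},-10 \right)} = - \frac{276}{5^{2}} \left(-468\right) - 24 = - \frac{276}{25} \left(-468\right) - 24 = \left(-276\right) \frac{1}{25} \left(-468\right) - 24 = \left(- \frac{276}{25}\right) \left(-468\right) - 24 = \frac{129168}{25} - 24 = \frac{128568}{25}$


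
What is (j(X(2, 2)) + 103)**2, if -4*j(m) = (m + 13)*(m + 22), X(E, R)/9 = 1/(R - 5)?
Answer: 12321/4 ≈ 3080.3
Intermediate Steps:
X(E, R) = 9/(-5 + R) (X(E, R) = 9/(R - 5) = 9/(-5 + R))
j(m) = -(13 + m)*(22 + m)/4 (j(m) = -(m + 13)*(m + 22)/4 = -(13 + m)*(22 + m)/4)
(j(X(2, 2)) + 103)**2 = ((-143/2 - 315/(4*(-5 + 2)) - 81/(-5 + 2)**2/4) + 103)**2 = ((-143/2 - 315/(4*(-3)) - (9/(-3))**2/4) + 103)**2 = ((-143/2 - 315*(-1)/(4*3) - (9*(-1/3))**2/4) + 103)**2 = ((-143/2 - 35/4*(-3) - 1/4*(-3)**2) + 103)**2 = ((-143/2 + 105/4 - 1/4*9) + 103)**2 = ((-143/2 + 105/4 - 9/4) + 103)**2 = (-95/2 + 103)**2 = (111/2)**2 = 12321/4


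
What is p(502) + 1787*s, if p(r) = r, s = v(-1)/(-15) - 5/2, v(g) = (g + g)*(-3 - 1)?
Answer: -147557/30 ≈ -4918.6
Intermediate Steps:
v(g) = -8*g (v(g) = (2*g)*(-4) = -8*g)
s = -91/30 (s = -8*(-1)/(-15) - 5/2 = 8*(-1/15) - 5*½ = -8/15 - 5/2 = -91/30 ≈ -3.0333)
p(502) + 1787*s = 502 + 1787*(-91/30) = 502 - 162617/30 = -147557/30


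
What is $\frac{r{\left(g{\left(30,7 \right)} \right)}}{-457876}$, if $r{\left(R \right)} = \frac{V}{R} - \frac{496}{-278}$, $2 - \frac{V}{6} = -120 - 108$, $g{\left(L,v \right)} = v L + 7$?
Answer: $- \frac{61409}{3452728447} \approx -1.7786 \cdot 10^{-5}$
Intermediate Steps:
$g{\left(L,v \right)} = 7 + L v$ ($g{\left(L,v \right)} = L v + 7 = 7 + L v$)
$V = 1380$ ($V = 12 - 6 \left(-120 - 108\right) = 12 - -1368 = 12 + 1368 = 1380$)
$r{\left(R \right)} = \frac{248}{139} + \frac{1380}{R}$ ($r{\left(R \right)} = \frac{1380}{R} - \frac{496}{-278} = \frac{1380}{R} - - \frac{248}{139} = \frac{1380}{R} + \frac{248}{139} = \frac{248}{139} + \frac{1380}{R}$)
$\frac{r{\left(g{\left(30,7 \right)} \right)}}{-457876} = \frac{\frac{248}{139} + \frac{1380}{7 + 30 \cdot 7}}{-457876} = \left(\frac{248}{139} + \frac{1380}{7 + 210}\right) \left(- \frac{1}{457876}\right) = \left(\frac{248}{139} + \frac{1380}{217}\right) \left(- \frac{1}{457876}\right) = \frac{245636}{30163} \left(- \frac{1}{457876}\right) = - \frac{61409}{3452728447}$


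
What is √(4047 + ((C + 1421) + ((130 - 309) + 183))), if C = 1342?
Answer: √6814 ≈ 82.547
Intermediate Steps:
√(4047 + ((C + 1421) + ((130 - 309) + 183))) = √(4047 + ((1342 + 1421) + ((130 - 309) + 183))) = √(4047 + (2763 + (-179 + 183))) = √(4047 + (2763 + 4)) = √(4047 + 2767) = √6814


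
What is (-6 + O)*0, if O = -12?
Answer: 0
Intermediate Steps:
(-6 + O)*0 = (-6 - 12)*0 = -18*0 = 0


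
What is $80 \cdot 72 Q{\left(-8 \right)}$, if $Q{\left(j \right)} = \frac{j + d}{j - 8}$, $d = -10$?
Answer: $6480$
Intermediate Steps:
$Q{\left(j \right)} = \frac{-10 + j}{-8 + j}$ ($Q{\left(j \right)} = \frac{j - 10}{j - 8} = \frac{-10 + j}{-8 + j}$)
$80 \cdot 72 Q{\left(-8 \right)} = 80 \cdot 72 \frac{-10 - 8}{-8 - 8} = 5760 \frac{1}{-16} \left(-18\right) = 5760 \left(\left(- \frac{1}{16}\right) \left(-18\right)\right) = 5760 \cdot \frac{9}{8} = 6480$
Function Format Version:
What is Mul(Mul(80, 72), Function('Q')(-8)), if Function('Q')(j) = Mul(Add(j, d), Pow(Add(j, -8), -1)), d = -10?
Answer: 6480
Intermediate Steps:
Function('Q')(j) = Mul(Pow(Add(-8, j), -1), Add(-10, j)) (Function('Q')(j) = Mul(Add(j, -10), Pow(Add(j, -8), -1)) = Mul(Add(-10, j), Pow(Add(-8, j), -1)) = Mul(Pow(Add(-8, j), -1), Add(-10, j)))
Mul(Mul(80, 72), Function('Q')(-8)) = Mul(Mul(80, 72), Mul(Pow(Add(-8, -8), -1), Add(-10, -8))) = Mul(5760, Mul(Pow(-16, -1), -18)) = Mul(5760, Mul(Rational(-1, 16), -18)) = Mul(5760, Rational(9, 8)) = 6480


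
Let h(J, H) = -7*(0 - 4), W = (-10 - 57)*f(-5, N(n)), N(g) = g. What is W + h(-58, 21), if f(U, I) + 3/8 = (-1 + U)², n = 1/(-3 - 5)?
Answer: -18871/8 ≈ -2358.9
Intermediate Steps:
n = -⅛ (n = 1/(-8) = -⅛ ≈ -0.12500)
f(U, I) = -3/8 + (-1 + U)²
W = -19095/8 (W = (-10 - 57)*(-3/8 + (-1 - 5)²) = -67*(-3/8 + (-6)²) = -67*(-3/8 + 36) = -67*285/8 = -19095/8 ≈ -2386.9)
h(J, H) = 28 (h(J, H) = -7*(-4) = 28)
W + h(-58, 21) = -19095/8 + 28 = -18871/8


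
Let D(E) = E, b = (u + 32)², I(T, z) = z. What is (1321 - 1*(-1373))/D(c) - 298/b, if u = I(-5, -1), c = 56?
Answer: 1286123/26908 ≈ 47.797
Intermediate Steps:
u = -1
b = 961 (b = (-1 + 32)² = 31² = 961)
(1321 - 1*(-1373))/D(c) - 298/b = (1321 - 1*(-1373))/56 - 298/961 = (1321 + 1373)*(1/56) - 298*1/961 = 2694*(1/56) - 298/961 = 1347/28 - 298/961 = 1286123/26908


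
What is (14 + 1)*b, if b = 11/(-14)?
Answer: -165/14 ≈ -11.786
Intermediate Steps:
b = -11/14 (b = 11*(-1/14) = -11/14 ≈ -0.78571)
(14 + 1)*b = (14 + 1)*(-11/14) = 15*(-11/14) = -165/14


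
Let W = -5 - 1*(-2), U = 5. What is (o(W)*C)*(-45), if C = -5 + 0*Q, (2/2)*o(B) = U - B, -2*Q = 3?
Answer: 1800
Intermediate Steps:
W = -3 (W = -5 + 2 = -3)
Q = -3/2 (Q = -½*3 = -3/2 ≈ -1.5000)
o(B) = 5 - B
C = -5 (C = -5 + 0*(-3/2) = -5 + 0 = -5)
(o(W)*C)*(-45) = ((5 - 1*(-3))*(-5))*(-45) = ((5 + 3)*(-5))*(-45) = (8*(-5))*(-45) = -40*(-45) = 1800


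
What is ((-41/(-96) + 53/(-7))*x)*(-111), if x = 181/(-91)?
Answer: -32152297/20384 ≈ -1577.3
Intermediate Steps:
x = -181/91 (x = 181*(-1/91) = -181/91 ≈ -1.9890)
((-41/(-96) + 53/(-7))*x)*(-111) = ((-41/(-96) + 53/(-7))*(-181/91))*(-111) = ((-41*(-1/96) + 53*(-1/7))*(-181/91))*(-111) = ((41/96 - 53/7)*(-181/91))*(-111) = -4801/672*(-181/91)*(-111) = (868981/61152)*(-111) = -32152297/20384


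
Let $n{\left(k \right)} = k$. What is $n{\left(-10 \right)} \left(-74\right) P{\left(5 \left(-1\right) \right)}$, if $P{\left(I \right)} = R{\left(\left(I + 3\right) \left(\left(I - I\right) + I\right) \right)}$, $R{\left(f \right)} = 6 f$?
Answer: $44400$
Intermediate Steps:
$P{\left(I \right)} = 6 I \left(3 + I\right)$ ($P{\left(I \right)} = 6 \left(I + 3\right) \left(\left(I - I\right) + I\right) = 6 \left(3 + I\right) \left(0 + I\right) = 6 \left(3 + I\right) I = 6 I \left(3 + I\right)$)
$n{\left(-10 \right)} \left(-74\right) P{\left(5 \left(-1\right) \right)} = \left(-10\right) \left(-74\right) 6 \cdot 5 \left(-1\right) \left(3 + 5 \left(-1\right)\right) = 740 \cdot 6 \left(-5\right) \left(3 - 5\right) = 740 \cdot 6 \left(-5\right) \left(-2\right) = 740 \cdot 60 = 44400$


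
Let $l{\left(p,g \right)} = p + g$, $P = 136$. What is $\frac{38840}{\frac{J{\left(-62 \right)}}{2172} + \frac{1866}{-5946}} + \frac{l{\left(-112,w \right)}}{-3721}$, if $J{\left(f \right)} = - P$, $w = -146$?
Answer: $- \frac{77769997229034}{753751807} \approx -1.0318 \cdot 10^{5}$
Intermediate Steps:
$J{\left(f \right)} = -136$ ($J{\left(f \right)} = \left(-1\right) 136 = -136$)
$l{\left(p,g \right)} = g + p$
$\frac{38840}{\frac{J{\left(-62 \right)}}{2172} + \frac{1866}{-5946}} + \frac{l{\left(-112,w \right)}}{-3721} = \frac{38840}{- \frac{136}{2172} + \frac{1866}{-5946}} + \frac{-146 - 112}{-3721} = \frac{38840}{\left(-136\right) \frac{1}{2172} + 1866 \left(- \frac{1}{5946}\right)} - - \frac{258}{3721} = \frac{38840}{- \frac{34}{543} - \frac{311}{991}} + \frac{258}{3721} = \frac{38840}{- \frac{202567}{538113}} + \frac{258}{3721} = 38840 \left(- \frac{538113}{202567}\right) + \frac{258}{3721} = - \frac{20900308920}{202567} + \frac{258}{3721} = - \frac{77769997229034}{753751807}$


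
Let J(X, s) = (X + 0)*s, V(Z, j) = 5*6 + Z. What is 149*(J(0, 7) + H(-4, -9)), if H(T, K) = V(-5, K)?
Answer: 3725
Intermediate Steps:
V(Z, j) = 30 + Z
J(X, s) = X*s
H(T, K) = 25 (H(T, K) = 30 - 5 = 25)
149*(J(0, 7) + H(-4, -9)) = 149*(0*7 + 25) = 149*(0 + 25) = 149*25 = 3725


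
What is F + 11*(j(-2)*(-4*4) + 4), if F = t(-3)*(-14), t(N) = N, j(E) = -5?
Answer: 966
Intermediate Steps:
F = 42 (F = -3*(-14) = 42)
F + 11*(j(-2)*(-4*4) + 4) = 42 + 11*(-(-20)*4 + 4) = 42 + 11*(-5*(-16) + 4) = 42 + 11*(80 + 4) = 42 + 11*84 = 42 + 924 = 966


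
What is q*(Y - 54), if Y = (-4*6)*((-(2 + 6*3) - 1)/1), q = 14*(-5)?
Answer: -31500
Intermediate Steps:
q = -70
Y = 504 (Y = -24*(-(2 + 18) - 1) = -24*(-1*20 - 1) = -24*(-20 - 1) = -(-504) = -24*(-21) = 504)
q*(Y - 54) = -70*(504 - 54) = -70*450 = -31500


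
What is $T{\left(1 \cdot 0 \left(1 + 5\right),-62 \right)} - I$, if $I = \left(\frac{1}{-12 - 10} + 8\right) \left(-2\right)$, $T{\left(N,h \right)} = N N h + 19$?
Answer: $\frac{384}{11} \approx 34.909$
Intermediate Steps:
$T{\left(N,h \right)} = 19 + h N^{2}$ ($T{\left(N,h \right)} = N^{2} h + 19 = h N^{2} + 19 = 19 + h N^{2}$)
$I = - \frac{175}{11}$ ($I = \left(\frac{1}{-22} + 8\right) \left(-2\right) = \left(- \frac{1}{22} + 8\right) \left(-2\right) = \frac{175}{22} \left(-2\right) = - \frac{175}{11} \approx -15.909$)
$T{\left(1 \cdot 0 \left(1 + 5\right),-62 \right)} - I = \left(19 - 62 \left(1 \cdot 0 \left(1 + 5\right)\right)^{2}\right) - - \frac{175}{11} = \left(19 - 62 \left(1 \cdot 0 \cdot 6\right)^{2}\right) + \frac{175}{11} = \left(19 - 62 \left(1 \cdot 0\right)^{2}\right) + \frac{175}{11} = \left(19 - 62 \cdot 0^{2}\right) + \frac{175}{11} = \left(19 - 0\right) + \frac{175}{11} = \left(19 + 0\right) + \frac{175}{11} = 19 + \frac{175}{11} = \frac{384}{11}$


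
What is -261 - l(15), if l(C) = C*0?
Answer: -261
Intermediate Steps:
l(C) = 0
-261 - l(15) = -261 - 1*0 = -261 + 0 = -261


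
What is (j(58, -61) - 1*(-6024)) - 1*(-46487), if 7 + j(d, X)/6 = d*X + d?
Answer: 31589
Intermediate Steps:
j(d, X) = -42 + 6*d + 6*X*d (j(d, X) = -42 + 6*(d*X + d) = -42 + 6*(X*d + d) = -42 + 6*(d + X*d) = -42 + (6*d + 6*X*d) = -42 + 6*d + 6*X*d)
(j(58, -61) - 1*(-6024)) - 1*(-46487) = ((-42 + 6*58 + 6*(-61)*58) - 1*(-6024)) - 1*(-46487) = ((-42 + 348 - 21228) + 6024) + 46487 = (-20922 + 6024) + 46487 = -14898 + 46487 = 31589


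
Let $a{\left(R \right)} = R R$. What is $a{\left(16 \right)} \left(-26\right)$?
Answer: $-6656$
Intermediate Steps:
$a{\left(R \right)} = R^{2}$
$a{\left(16 \right)} \left(-26\right) = 16^{2} \left(-26\right) = 256 \left(-26\right) = -6656$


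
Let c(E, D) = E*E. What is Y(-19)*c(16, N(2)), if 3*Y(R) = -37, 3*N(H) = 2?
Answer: -9472/3 ≈ -3157.3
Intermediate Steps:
N(H) = ⅔ (N(H) = (⅓)*2 = ⅔)
c(E, D) = E²
Y(R) = -37/3 (Y(R) = (⅓)*(-37) = -37/3)
Y(-19)*c(16, N(2)) = -37/3*16² = -37/3*256 = -9472/3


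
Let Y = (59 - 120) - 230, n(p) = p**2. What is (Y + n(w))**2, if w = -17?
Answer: 4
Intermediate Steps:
Y = -291 (Y = -61 - 230 = -291)
(Y + n(w))**2 = (-291 + (-17)**2)**2 = (-291 + 289)**2 = (-2)**2 = 4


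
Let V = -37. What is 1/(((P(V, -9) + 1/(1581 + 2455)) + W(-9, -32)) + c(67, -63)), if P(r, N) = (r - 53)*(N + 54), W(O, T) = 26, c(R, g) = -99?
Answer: -4036/16640427 ≈ -0.00024254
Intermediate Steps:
P(r, N) = (-53 + r)*(54 + N)
1/(((P(V, -9) + 1/(1581 + 2455)) + W(-9, -32)) + c(67, -63)) = 1/((((-2862 - 53*(-9) + 54*(-37) - 9*(-37)) + 1/(1581 + 2455)) + 26) - 99) = 1/((((-2862 + 477 - 1998 + 333) + 1/4036) + 26) - 99) = 1/(((-4050 + 1/4036) + 26) - 99) = 1/((-16345799/4036 + 26) - 99) = 1/(-16240863/4036 - 99) = 1/(-16640427/4036) = -4036/16640427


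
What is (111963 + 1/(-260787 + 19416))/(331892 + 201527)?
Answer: 27024621272/128751877449 ≈ 0.20990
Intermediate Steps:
(111963 + 1/(-260787 + 19416))/(331892 + 201527) = (111963 + 1/(-241371))/533419 = (111963 - 1/241371)*(1/533419) = (27024621272/241371)*(1/533419) = 27024621272/128751877449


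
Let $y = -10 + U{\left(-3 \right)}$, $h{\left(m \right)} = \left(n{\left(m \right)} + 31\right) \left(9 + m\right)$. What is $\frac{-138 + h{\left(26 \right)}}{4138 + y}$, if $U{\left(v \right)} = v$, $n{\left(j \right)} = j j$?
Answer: $\frac{2237}{375} \approx 5.9653$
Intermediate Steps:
$n{\left(j \right)} = j^{2}$
$h{\left(m \right)} = \left(9 + m\right) \left(31 + m^{2}\right)$ ($h{\left(m \right)} = \left(m^{2} + 31\right) \left(9 + m\right) = \left(31 + m^{2}\right) \left(9 + m\right) = \left(9 + m\right) \left(31 + m^{2}\right)$)
$y = -13$ ($y = -10 - 3 = -13$)
$\frac{-138 + h{\left(26 \right)}}{4138 + y} = \frac{-138 + \left(279 + 26^{3} + 9 \cdot 26^{2} + 31 \cdot 26\right)}{4138 - 13} = \frac{-138 + \left(279 + 17576 + 9 \cdot 676 + 806\right)}{4125} = \left(-138 + \left(279 + 17576 + 6084 + 806\right)\right) \frac{1}{4125} = \left(-138 + 24745\right) \frac{1}{4125} = 24607 \cdot \frac{1}{4125} = \frac{2237}{375}$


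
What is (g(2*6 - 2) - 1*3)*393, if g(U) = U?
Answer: 2751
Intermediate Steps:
(g(2*6 - 2) - 1*3)*393 = ((2*6 - 2) - 1*3)*393 = ((12 - 2) - 3)*393 = (10 - 3)*393 = 7*393 = 2751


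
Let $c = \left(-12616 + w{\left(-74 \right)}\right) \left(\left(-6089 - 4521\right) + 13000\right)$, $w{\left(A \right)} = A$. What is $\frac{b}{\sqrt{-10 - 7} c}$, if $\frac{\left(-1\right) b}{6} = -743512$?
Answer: $\frac{21868 i \sqrt{17}}{2527425} \approx 0.035674 i$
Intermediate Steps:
$c = -30329100$ ($c = \left(-12616 - 74\right) \left(\left(-6089 - 4521\right) + 13000\right) = - 12690 \left(-10610 + 13000\right) = \left(-12690\right) 2390 = -30329100$)
$b = 4461072$ ($b = \left(-6\right) \left(-743512\right) = 4461072$)
$\frac{b}{\sqrt{-10 - 7} c} = \frac{4461072}{\sqrt{-10 - 7} \left(-30329100\right)} = \frac{4461072}{\sqrt{-17} \left(-30329100\right)} = \frac{4461072}{i \sqrt{17} \left(-30329100\right)} = \frac{4461072}{\left(-30329100\right) i \sqrt{17}} = 4461072 \frac{i \sqrt{17}}{515594700} = \frac{21868 i \sqrt{17}}{2527425}$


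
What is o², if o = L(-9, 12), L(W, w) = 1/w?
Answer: 1/144 ≈ 0.0069444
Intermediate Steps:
o = 1/12 ≈ 0.083333
o² = (1/12)² = 1/144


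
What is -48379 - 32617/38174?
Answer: -1846852563/38174 ≈ -48380.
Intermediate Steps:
-48379 - 32617/38174 = -1846852563/38174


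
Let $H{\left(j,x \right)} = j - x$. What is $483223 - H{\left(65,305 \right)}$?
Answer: $483463$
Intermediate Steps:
$483223 - H{\left(65,305 \right)} = 483223 - \left(65 - 305\right) = 483223 - -240 = 483223 + 240 = 483463$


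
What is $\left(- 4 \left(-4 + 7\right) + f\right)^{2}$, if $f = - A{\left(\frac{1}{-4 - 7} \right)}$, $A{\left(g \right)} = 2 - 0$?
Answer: $196$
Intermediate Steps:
$A{\left(g \right)} = 2$ ($A{\left(g \right)} = 2 + 0 = 2$)
$f = -2$ ($f = \left(-1\right) 2 = -2$)
$\left(- 4 \left(-4 + 7\right) + f\right)^{2} = \left(- 4 \left(-4 + 7\right) - 2\right)^{2} = \left(\left(-4\right) 3 - 2\right)^{2} = \left(-12 - 2\right)^{2} = \left(-14\right)^{2} = 196$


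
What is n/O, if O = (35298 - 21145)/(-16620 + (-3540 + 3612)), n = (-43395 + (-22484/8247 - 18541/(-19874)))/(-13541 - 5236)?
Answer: -19617026665868842/7259467120862253 ≈ -2.7023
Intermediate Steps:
n = 7112772540199/3077566786206 (n = (-43395 + (-22484*1/8247 - 18541*(-1/19874)))/(-18777) = (-43395 + (-22484/8247 + 18541/19874))*(-1/18777) = (-43395 - 293939389/163900878)*(-1/18777) = -7112772540199/163900878*(-1/18777) = 7112772540199/3077566786206 ≈ 2.3112)
O = -14153/16548 (O = 14153/(-16620 + 72) = 14153/(-16548) = 14153*(-1/16548) = -14153/16548 ≈ -0.85527)
n/O = 7112772540199/(3077566786206*(-14153/16548)) = (7112772540199/3077566786206)*(-16548/14153) = -19617026665868842/7259467120862253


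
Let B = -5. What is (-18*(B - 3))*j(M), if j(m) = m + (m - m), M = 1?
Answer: 144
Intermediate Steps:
j(m) = m (j(m) = m + 0 = m)
(-18*(B - 3))*j(M) = -18*(-5 - 3)*1 = -18*(-8)*1 = -6*(-24)*1 = 144*1 = 144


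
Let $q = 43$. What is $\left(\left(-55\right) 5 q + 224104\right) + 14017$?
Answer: $226296$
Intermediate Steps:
$\left(\left(-55\right) 5 q + 224104\right) + 14017 = \left(\left(-55\right) 5 \cdot 43 + 224104\right) + 14017 = \left(\left(-275\right) 43 + 224104\right) + 14017 = \left(-11825 + 224104\right) + 14017 = 212279 + 14017 = 226296$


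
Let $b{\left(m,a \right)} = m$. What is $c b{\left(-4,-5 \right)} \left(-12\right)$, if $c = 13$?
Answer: $624$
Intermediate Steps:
$c b{\left(-4,-5 \right)} \left(-12\right) = 13 \left(-4\right) \left(-12\right) = \left(-52\right) \left(-12\right) = 624$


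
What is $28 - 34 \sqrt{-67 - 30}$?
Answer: $28 - 34 i \sqrt{97} \approx 28.0 - 334.86 i$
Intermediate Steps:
$28 - 34 \sqrt{-67 - 30} = 28 - 34 \sqrt{-97} = 28 - 34 i \sqrt{97}$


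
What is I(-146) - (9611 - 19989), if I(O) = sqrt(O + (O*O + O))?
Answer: 10378 + 12*sqrt(146) ≈ 10523.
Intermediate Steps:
I(O) = sqrt(O**2 + 2*O) (I(O) = sqrt(O + (O**2 + O)) = sqrt(O + (O + O**2)) = sqrt(O**2 + 2*O))
I(-146) - (9611 - 19989) = sqrt(-146*(2 - 146)) - (9611 - 19989) = sqrt(-146*(-144)) - 1*(-10378) = sqrt(21024) + 10378 = 12*sqrt(146) + 10378 = 10378 + 12*sqrt(146)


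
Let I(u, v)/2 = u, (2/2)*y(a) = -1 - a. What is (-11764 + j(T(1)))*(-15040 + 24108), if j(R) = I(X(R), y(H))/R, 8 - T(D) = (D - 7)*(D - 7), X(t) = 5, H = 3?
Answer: -746754334/7 ≈ -1.0668e+8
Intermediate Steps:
y(a) = -1 - a
T(D) = 8 - (-7 + D)² (T(D) = 8 - (D - 7)*(D - 7) = 8 - (-7 + D)*(-7 + D) = 8 - (-7 + D)²)
I(u, v) = 2*u
j(R) = 10/R (j(R) = (2*5)/R = 10/R)
(-11764 + j(T(1)))*(-15040 + 24108) = (-11764 + 10/(8 - (-7 + 1)²))*(-15040 + 24108) = (-11764 + 10/(8 - 1*(-6)²))*9068 = (-11764 + 10/(8 - 1*36))*9068 = (-11764 + 10/(8 - 36))*9068 = (-11764 + 10/(-28))*9068 = (-11764 + 10*(-1/28))*9068 = (-11764 - 5/14)*9068 = -164701/14*9068 = -746754334/7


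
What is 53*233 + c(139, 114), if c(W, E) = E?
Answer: 12463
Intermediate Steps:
53*233 + c(139, 114) = 53*233 + 114 = 12349 + 114 = 12463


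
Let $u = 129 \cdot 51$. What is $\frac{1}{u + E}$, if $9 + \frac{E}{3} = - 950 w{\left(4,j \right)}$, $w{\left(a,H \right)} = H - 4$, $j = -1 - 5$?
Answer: $\frac{1}{35052} \approx 2.8529 \cdot 10^{-5}$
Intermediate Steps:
$j = -6$
$w{\left(a,H \right)} = -4 + H$ ($w{\left(a,H \right)} = H - 4 = -4 + H$)
$E = 28473$ ($E = -27 + 3 \left(- 950 \left(-4 - 6\right)\right) = -27 + 3 \left(\left(-950\right) \left(-10\right)\right) = -27 + 3 \cdot 9500 = -27 + 28500 = 28473$)
$u = 6579$
$\frac{1}{u + E} = \frac{1}{6579 + 28473} = \frac{1}{35052}$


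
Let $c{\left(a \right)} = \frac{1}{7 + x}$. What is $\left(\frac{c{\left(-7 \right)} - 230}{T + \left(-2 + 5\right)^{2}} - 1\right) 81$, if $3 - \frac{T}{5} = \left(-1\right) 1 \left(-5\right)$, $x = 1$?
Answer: $\frac{148311}{8} \approx 18539.0$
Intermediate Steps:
$T = -10$ ($T = 15 - 5 \left(-1\right) 1 \left(-5\right) = 15 - 5 \left(\left(-1\right) \left(-5\right)\right) = 15 - 25 = -10$)
$c{\left(a \right)} = \frac{1}{8}$ ($c{\left(a \right)} = \frac{1}{7 + 1} = \frac{1}{8}$)
$\left(\frac{c{\left(-7 \right)} - 230}{T + \left(-2 + 5\right)^{2}} - 1\right) 81 = \left(\frac{\frac{1}{8} - 230}{-10 + \left(-2 + 5\right)^{2}} - 1\right) 81 = \left(- \frac{1839}{8 \left(-10 + 3^{2}\right)} - 1\right) 81 = \left(- \frac{1839}{8 \left(-10 + 9\right)} - 1\right) 81 = \left(- \frac{1839}{8 \left(-1\right)} - 1\right) 81 = \left(\left(- \frac{1839}{8}\right) \left(-1\right) - 1\right) 81 = \left(\frac{1839}{8} - 1\right) 81 = \frac{1831}{8} \cdot 81 = \frac{148311}{8}$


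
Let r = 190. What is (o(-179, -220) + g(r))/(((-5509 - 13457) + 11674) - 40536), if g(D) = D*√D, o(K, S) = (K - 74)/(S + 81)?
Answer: -23/604372 - 95*√190/23914 ≈ -0.054796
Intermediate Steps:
o(K, S) = (-74 + K)/(81 + S)
g(D) = D^(3/2)
(o(-179, -220) + g(r))/(((-5509 - 13457) + 11674) - 40536) = ((-74 - 179)/(81 - 220) + 190^(3/2))/(((-5509 - 13457) + 11674) - 40536) = (-253/(-139) + 190*√190)/((-18966 + 11674) - 40536) = (-1/139*(-253) + 190*√190)/(-7292 - 40536) = (253/139 + 190*√190)/(-47828) = (253/139 + 190*√190)*(-1/47828) = -23/604372 - 95*√190/23914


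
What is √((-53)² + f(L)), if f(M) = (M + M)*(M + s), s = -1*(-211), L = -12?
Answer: I*√1967 ≈ 44.351*I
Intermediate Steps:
s = 211
f(M) = 2*M*(211 + M) (f(M) = (M + M)*(M + 211) = (2*M)*(211 + M) = 2*M*(211 + M))
√((-53)² + f(L)) = √((-53)² + 2*(-12)*(211 - 12)) = √(2809 + 2*(-12)*199) = √(2809 - 4776) = √(-1967) = I*√1967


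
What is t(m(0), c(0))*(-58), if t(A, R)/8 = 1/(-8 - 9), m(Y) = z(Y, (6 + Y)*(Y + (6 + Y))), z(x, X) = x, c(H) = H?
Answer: 464/17 ≈ 27.294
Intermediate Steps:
m(Y) = Y
t(A, R) = -8/17 (t(A, R) = 8/(-8 - 9) = 8/(-17) = 8*(-1/17) = -8/17)
t(m(0), c(0))*(-58) = -8/17*(-58) = 464/17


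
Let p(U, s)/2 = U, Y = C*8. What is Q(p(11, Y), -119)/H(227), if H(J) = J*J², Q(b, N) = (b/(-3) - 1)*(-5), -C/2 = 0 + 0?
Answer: 125/35091249 ≈ 3.5621e-6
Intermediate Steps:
C = 0 (C = -2*(0 + 0) = -2*0 = 0)
Y = 0 (Y = 0*8 = 0)
p(U, s) = 2*U
Q(b, N) = 5 + 5*b/3 (Q(b, N) = (b*(-⅓) - 1)*(-5) = (-b/3 - 1)*(-5) = (-1 - b/3)*(-5) = 5 + 5*b/3)
H(J) = J³
Q(p(11, Y), -119)/H(227) = (5 + 5*(2*11)/3)/(227³) = (5 + (5/3)*22)/11697083 = (5 + 110/3)*(1/11697083) = (125/3)*(1/11697083) = 125/35091249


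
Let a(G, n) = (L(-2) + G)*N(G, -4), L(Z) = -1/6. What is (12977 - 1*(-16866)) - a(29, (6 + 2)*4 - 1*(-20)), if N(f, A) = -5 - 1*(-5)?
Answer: 29843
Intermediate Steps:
L(Z) = -⅙ (L(Z) = -1*⅙ = -⅙)
N(f, A) = 0 (N(f, A) = -5 + 5 = 0)
a(G, n) = 0 (a(G, n) = (-⅙ + G)*0 = 0)
(12977 - 1*(-16866)) - a(29, (6 + 2)*4 - 1*(-20)) = (12977 - 1*(-16866)) - 1*0 = (12977 + 16866) + 0 = 29843 + 0 = 29843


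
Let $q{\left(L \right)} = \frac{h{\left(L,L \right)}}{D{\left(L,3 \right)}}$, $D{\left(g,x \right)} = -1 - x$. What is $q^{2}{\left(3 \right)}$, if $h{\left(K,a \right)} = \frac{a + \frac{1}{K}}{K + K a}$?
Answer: $\frac{25}{5184} \approx 0.0048225$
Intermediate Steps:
$h{\left(K,a \right)} = \frac{a + \frac{1}{K}}{K + K a}$
$q{\left(L \right)} = - \frac{1 + L^{2}}{4 L^{2} \left(1 + L\right)}$ ($q{\left(L \right)} = \frac{\frac{1}{L^{2}} \frac{1}{1 + L} \left(1 + L L\right)}{-1 - 3} = \frac{\frac{1}{L^{2}} \frac{1}{1 + L} \left(1 + L^{2}\right)}{-1 - 3} = \frac{\frac{1}{L^{2}} \frac{1}{1 + L} \left(1 + L^{2}\right)}{-4} = \frac{1 + L^{2}}{L^{2} \left(1 + L\right)} \left(- \frac{1}{4}\right) = - \frac{1 + L^{2}}{4 L^{2} \left(1 + L\right)}$)
$q^{2}{\left(3 \right)} = \left(\frac{-1 - 3^{2}}{4 \cdot 9 \left(1 + 3\right)}\right)^{2} = \left(\frac{1}{4} \cdot \frac{1}{9} \cdot \frac{1}{4} \left(-1 - 9\right)\right)^{2} = \left(\frac{1}{4} \cdot \frac{1}{9} \cdot \frac{1}{4} \left(-10\right)\right)^{2} = \left(- \frac{5}{72}\right)^{2} = \frac{25}{5184}$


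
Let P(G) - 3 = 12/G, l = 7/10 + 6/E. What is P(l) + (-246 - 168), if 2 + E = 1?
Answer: -21903/53 ≈ -413.26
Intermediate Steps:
E = -1 (E = -2 + 1 = -1)
l = -53/10 (l = 7/10 + 6/(-1) = 7*(1/10) + 6*(-1) = 7/10 - 6 = -53/10 ≈ -5.3000)
P(G) = 3 + 12/G
P(l) + (-246 - 168) = (3 + 12/(-53/10)) + (-246 - 168) = (3 + 12*(-10/53)) - 414 = (3 - 120/53) - 414 = 39/53 - 414 = -21903/53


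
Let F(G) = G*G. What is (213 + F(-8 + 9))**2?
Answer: 45796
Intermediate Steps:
F(G) = G**2
(213 + F(-8 + 9))**2 = (213 + (-8 + 9)**2)**2 = (213 + 1**2)**2 = (213 + 1)**2 = 214**2 = 45796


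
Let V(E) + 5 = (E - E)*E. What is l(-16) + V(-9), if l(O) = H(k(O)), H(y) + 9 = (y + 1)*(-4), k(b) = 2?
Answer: -26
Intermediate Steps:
V(E) = -5 (V(E) = -5 + (E - E)*E = -5 + 0*E = -5 + 0 = -5)
H(y) = -13 - 4*y (H(y) = -9 + (y + 1)*(-4) = -9 + (1 + y)*(-4) = -9 + (-4 - 4*y) = -13 - 4*y)
l(O) = -21 (l(O) = -13 - 4*2 = -13 - 8 = -21)
l(-16) + V(-9) = -21 - 5 = -26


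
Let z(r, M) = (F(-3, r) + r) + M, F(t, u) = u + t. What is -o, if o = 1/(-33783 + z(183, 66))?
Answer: 1/33354 ≈ 2.9981e-5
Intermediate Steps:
F(t, u) = t + u
z(r, M) = -3 + M + 2*r (z(r, M) = ((-3 + r) + r) + M = (-3 + 2*r) + M = -3 + M + 2*r)
o = -1/33354 (o = 1/(-33783 + (-3 + 66 + 2*183)) = 1/(-33783 + (-3 + 66 + 366)) = 1/(-33783 + 429) = 1/(-33354) = -1/33354 ≈ -2.9981e-5)
-o = -1*(-1/33354) = 1/33354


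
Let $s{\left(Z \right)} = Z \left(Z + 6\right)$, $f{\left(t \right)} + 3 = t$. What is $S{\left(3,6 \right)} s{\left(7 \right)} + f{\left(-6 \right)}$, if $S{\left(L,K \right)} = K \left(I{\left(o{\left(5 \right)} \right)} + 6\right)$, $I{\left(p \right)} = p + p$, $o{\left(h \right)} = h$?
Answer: $8727$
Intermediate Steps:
$f{\left(t \right)} = -3 + t$
$I{\left(p \right)} = 2 p$
$s{\left(Z \right)} = Z \left(6 + Z\right)$
$S{\left(L,K \right)} = 16 K$ ($S{\left(L,K \right)} = K \left(2 \cdot 5 + 6\right) = K \left(10 + 6\right) = K 16 = 16 K$)
$S{\left(3,6 \right)} s{\left(7 \right)} + f{\left(-6 \right)} = 16 \cdot 6 \cdot 7 \left(6 + 7\right) - 9 = 96 \cdot 7 \cdot 13 - 9 = 96 \cdot 91 - 9 = 8736 - 9 = 8727$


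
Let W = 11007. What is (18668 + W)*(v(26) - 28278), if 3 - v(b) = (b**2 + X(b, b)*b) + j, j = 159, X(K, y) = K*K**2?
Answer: -14424602050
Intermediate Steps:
X(K, y) = K**3
v(b) = -156 - b**2 - b**4 (v(b) = 3 - ((b**2 + b**3*b) + 159) = 3 - ((b**2 + b**4) + 159) = 3 - (159 + b**2 + b**4) = 3 + (-159 - b**2 - b**4) = -156 - b**2 - b**4)
(18668 + W)*(v(26) - 28278) = (18668 + 11007)*((-156 - 1*26**2 - 1*26**4) - 28278) = 29675*((-156 - 1*676 - 1*456976) - 28278) = 29675*((-156 - 676 - 456976) - 28278) = 29675*(-457808 - 28278) = 29675*(-486086) = -14424602050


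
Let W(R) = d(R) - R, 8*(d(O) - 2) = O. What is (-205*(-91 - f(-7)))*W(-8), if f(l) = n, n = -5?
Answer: 158670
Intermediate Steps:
d(O) = 2 + O/8
f(l) = -5
W(R) = 2 - 7*R/8 (W(R) = (2 + R/8) - R = 2 - 7*R/8)
(-205*(-91 - f(-7)))*W(-8) = (-205*(-91 - 1*(-5)))*(2 - 7/8*(-8)) = (-205*(-91 + 5))*(2 + 7) = -205*(-86)*9 = 17630*9 = 158670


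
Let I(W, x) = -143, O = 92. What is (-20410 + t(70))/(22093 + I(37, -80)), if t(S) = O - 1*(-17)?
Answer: -20301/21950 ≈ -0.92487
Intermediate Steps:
t(S) = 109 (t(S) = 92 - 1*(-17) = 92 + 17 = 109)
(-20410 + t(70))/(22093 + I(37, -80)) = (-20410 + 109)/(22093 - 143) = -20301/21950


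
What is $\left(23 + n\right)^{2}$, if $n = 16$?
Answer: $1521$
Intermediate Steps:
$\left(23 + n\right)^{2} = \left(23 + 16\right)^{2} = 39^{2} = 1521$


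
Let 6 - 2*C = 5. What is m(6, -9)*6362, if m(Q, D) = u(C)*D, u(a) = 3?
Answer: -171774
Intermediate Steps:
C = ½ (C = 3 - ½*5 = 3 - 5/2 = ½ ≈ 0.50000)
m(Q, D) = 3*D
m(6, -9)*6362 = (3*(-9))*6362 = -27*6362 = -171774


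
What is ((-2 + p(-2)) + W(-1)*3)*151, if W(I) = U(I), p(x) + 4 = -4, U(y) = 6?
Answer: 1208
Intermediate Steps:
p(x) = -8 (p(x) = -4 - 4 = -8)
W(I) = 6
((-2 + p(-2)) + W(-1)*3)*151 = ((-2 - 8) + 6*3)*151 = (-10 + 18)*151 = 8*151 = 1208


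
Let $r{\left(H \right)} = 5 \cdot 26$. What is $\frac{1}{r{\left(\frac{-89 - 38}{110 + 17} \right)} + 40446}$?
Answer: $\frac{1}{40576} \approx 2.4645 \cdot 10^{-5}$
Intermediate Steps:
$r{\left(H \right)} = 130$
$\frac{1}{r{\left(\frac{-89 - 38}{110 + 17} \right)} + 40446} = \frac{1}{130 + 40446} = \frac{1}{40576}$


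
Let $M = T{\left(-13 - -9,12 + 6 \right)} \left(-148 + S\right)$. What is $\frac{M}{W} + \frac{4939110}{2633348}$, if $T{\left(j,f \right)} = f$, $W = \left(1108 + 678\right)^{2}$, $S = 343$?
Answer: $\frac{985249773315}{524990182313} \approx 1.8767$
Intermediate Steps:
$W = 3189796$ ($W = 1786^{2} = 3189796$)
$M = 3510$ ($M = \left(12 + 6\right) \left(-148 + 343\right) = 18 \cdot 195 = 3510$)
$\frac{M}{W} + \frac{4939110}{2633348} = \frac{3510}{3189796} + \frac{4939110}{2633348} = 3510 \cdot \frac{1}{3189796} + 4939110 \cdot \frac{1}{2633348} = \frac{1755}{1594898} + \frac{2469555}{1316674} = \frac{985249773315}{524990182313}$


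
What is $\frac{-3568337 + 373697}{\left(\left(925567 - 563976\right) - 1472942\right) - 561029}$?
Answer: $\frac{5916}{3097} \approx 1.9102$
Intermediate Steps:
$\frac{-3568337 + 373697}{\left(\left(925567 - 563976\right) - 1472942\right) - 561029} = - \frac{3194640}{\left(361591 - 1472942\right) - 561029} = - \frac{3194640}{-1111351 - 561029} = - \frac{3194640}{-1672380} = \left(-3194640\right) \left(- \frac{1}{1672380}\right) = \frac{5916}{3097}$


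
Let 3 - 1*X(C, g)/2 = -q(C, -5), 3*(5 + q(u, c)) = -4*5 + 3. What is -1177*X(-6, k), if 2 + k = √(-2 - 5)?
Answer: 54142/3 ≈ 18047.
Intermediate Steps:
q(u, c) = -32/3 (q(u, c) = -5 + (-4*5 + 3)/3 = -5 + (-20 + 3)/3 = -5 + (⅓)*(-17) = -5 - 17/3 = -32/3)
k = -2 + I*√7 (k = -2 + √(-2 - 5) = -2 + √(-7) = -2 + I*√7 ≈ -2.0 + 2.6458*I)
X(C, g) = -46/3 (X(C, g) = 6 - (-2)*(-32)/3 = 6 - 2*32/3 = 6 - 64/3 = -46/3)
-1177*X(-6, k) = -1177*(-46/3) = 54142/3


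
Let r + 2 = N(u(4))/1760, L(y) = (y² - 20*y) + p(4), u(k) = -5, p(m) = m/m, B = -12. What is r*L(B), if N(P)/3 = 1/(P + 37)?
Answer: -788459/1024 ≈ -769.98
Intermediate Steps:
p(m) = 1
N(P) = 3/(37 + P) (N(P) = 3/(P + 37) = 3/(37 + P))
L(y) = 1 + y² - 20*y (L(y) = (y² - 20*y) + 1 = 1 + y² - 20*y)
r = -112637/56320 (r = -2 + (3/(37 - 5))/1760 = -2 + (3/32)*(1/1760) = -2 + 3/56320 = -112637/56320 ≈ -1.9999)
r*L(B) = -112637*(1 + (-12)² - 20*(-12))/56320 = -112637*(1 + 144 + 240)/56320 = -112637/56320*385 = -788459/1024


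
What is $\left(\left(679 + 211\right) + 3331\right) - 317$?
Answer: $3904$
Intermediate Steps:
$\left(\left(679 + 211\right) + 3331\right) - 317 = \left(890 + 3331\right) - 317 = 4221 - 317 = 3904$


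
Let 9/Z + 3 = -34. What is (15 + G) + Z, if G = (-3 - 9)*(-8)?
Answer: 4098/37 ≈ 110.76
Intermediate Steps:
Z = -9/37 (Z = 9/(-3 - 34) = 9/(-37) = 9*(-1/37) = -9/37 ≈ -0.24324)
G = 96 (G = -12*(-8) = 96)
(15 + G) + Z = (15 + 96) - 9/37 = 111 - 9/37 = 4098/37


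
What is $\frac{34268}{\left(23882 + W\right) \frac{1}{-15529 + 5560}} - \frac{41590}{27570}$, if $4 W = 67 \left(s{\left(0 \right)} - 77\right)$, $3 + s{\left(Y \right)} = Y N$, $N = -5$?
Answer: $- \frac{12076073449}{796773} \approx -15156.0$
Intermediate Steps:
$s{\left(Y \right)} = -3 - 5 Y$ ($s{\left(Y \right)} = -3 + Y \left(-5\right) = -3 - 5 Y$)
$W = -1340$ ($W = \frac{67 \left(\left(-3 - 0\right) - 77\right)}{4} = \frac{67 \left(\left(-3 + 0\right) - 77\right)}{4} = \frac{67 \left(-3 - 77\right)}{4} = \frac{67 \left(-80\right)}{4} = \frac{1}{4} \left(-5360\right) = -1340$)
$\frac{34268}{\left(23882 + W\right) \frac{1}{-15529 + 5560}} - \frac{41590}{27570} = \frac{34268}{\left(23882 - 1340\right) \frac{1}{-15529 + 5560}} - \frac{41590}{27570} = \frac{34268}{22542 \frac{1}{-9969}} - \frac{4159}{2757} = \frac{34268}{22542 \left(- \frac{1}{9969}\right)} - \frac{4159}{2757} = \frac{34268}{- \frac{7514}{3323}} - \frac{4159}{2757} = 34268 \left(- \frac{3323}{7514}\right) - \frac{4159}{2757} = - \frac{4379714}{289} - \frac{4159}{2757} = - \frac{12076073449}{796773}$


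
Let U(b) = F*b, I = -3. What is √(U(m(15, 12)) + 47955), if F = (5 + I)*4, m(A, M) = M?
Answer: 3*√5339 ≈ 219.21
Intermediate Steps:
F = 8 (F = (5 - 3)*4 = 2*4 = 8)
U(b) = 8*b
√(U(m(15, 12)) + 47955) = √(8*12 + 47955) = √(96 + 47955) = √48051 = 3*√5339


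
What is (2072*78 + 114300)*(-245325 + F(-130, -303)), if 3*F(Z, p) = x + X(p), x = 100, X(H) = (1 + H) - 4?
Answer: -67708038932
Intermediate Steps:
X(H) = -3 + H
F(Z, p) = 97/3 + p/3 (F(Z, p) = (100 + (-3 + p))/3 = (97 + p)/3 = 97/3 + p/3)
(2072*78 + 114300)*(-245325 + F(-130, -303)) = (2072*78 + 114300)*(-245325 + (97/3 + (1/3)*(-303))) = (161616 + 114300)*(-245325 + (97/3 - 101)) = 275916*(-245325 - 206/3) = 275916*(-736181/3) = -67708038932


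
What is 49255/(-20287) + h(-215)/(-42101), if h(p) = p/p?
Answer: -2073705042/854102987 ≈ -2.4279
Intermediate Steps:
h(p) = 1
49255/(-20287) + h(-215)/(-42101) = 49255/(-20287) + 1/(-42101) = 49255*(-1/20287) + 1*(-1/42101) = -49255/20287 - 1/42101 = -2073705042/854102987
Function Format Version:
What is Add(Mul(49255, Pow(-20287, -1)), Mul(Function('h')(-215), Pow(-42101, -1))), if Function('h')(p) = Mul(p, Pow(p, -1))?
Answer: Rational(-2073705042, 854102987) ≈ -2.4279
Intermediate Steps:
Function('h')(p) = 1
Add(Mul(49255, Pow(-20287, -1)), Mul(Function('h')(-215), Pow(-42101, -1))) = Add(Mul(49255, Pow(-20287, -1)), Mul(1, Pow(-42101, -1))) = Add(Mul(49255, Rational(-1, 20287)), Mul(1, Rational(-1, 42101))) = Add(Rational(-49255, 20287), Rational(-1, 42101)) = Rational(-2073705042, 854102987)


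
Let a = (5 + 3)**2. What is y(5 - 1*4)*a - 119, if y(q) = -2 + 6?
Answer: 137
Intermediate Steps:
y(q) = 4
a = 64 (a = 8**2 = 64)
y(5 - 1*4)*a - 119 = 4*64 - 119 = 256 - 119 = 137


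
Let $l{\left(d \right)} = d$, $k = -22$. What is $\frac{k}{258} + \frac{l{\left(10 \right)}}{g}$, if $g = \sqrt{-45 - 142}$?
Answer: $- \frac{11}{129} - \frac{10 i \sqrt{187}}{187} \approx -0.085271 - 0.73127 i$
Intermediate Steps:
$g = i \sqrt{187}$ ($g = \sqrt{-187} = i \sqrt{187} \approx 13.675 i$)
$\frac{k}{258} + \frac{l{\left(10 \right)}}{g} = - \frac{22}{258} + \frac{10}{i \sqrt{187}} = \left(-22\right) \frac{1}{258} + 10 \left(- \frac{i \sqrt{187}}{187}\right) = - \frac{11}{129} - \frac{10 i \sqrt{187}}{187}$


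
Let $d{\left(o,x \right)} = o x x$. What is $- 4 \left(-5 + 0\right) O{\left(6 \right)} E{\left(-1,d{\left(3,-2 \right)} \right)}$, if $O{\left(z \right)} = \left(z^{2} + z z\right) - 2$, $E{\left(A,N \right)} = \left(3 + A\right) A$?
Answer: $-2800$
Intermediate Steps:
$d{\left(o,x \right)} = o x^{2}$
$E{\left(A,N \right)} = A \left(3 + A\right)$
$O{\left(z \right)} = -2 + 2 z^{2}$ ($O{\left(z \right)} = \left(z^{2} + z^{2}\right) - 2 = 2 z^{2} - 2 = -2 + 2 z^{2}$)
$- 4 \left(-5 + 0\right) O{\left(6 \right)} E{\left(-1,d{\left(3,-2 \right)} \right)} = - 4 \left(-5 + 0\right) \left(-2 + 2 \cdot 6^{2}\right) \left(- (3 - 1)\right) = \left(-4\right) \left(-5\right) \left(-2 + 2 \cdot 36\right) \left(\left(-1\right) 2\right) = 20 \left(-2 + 72\right) \left(-2\right) = 20 \cdot 70 \left(-2\right) = 1400 \left(-2\right) = -2800$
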